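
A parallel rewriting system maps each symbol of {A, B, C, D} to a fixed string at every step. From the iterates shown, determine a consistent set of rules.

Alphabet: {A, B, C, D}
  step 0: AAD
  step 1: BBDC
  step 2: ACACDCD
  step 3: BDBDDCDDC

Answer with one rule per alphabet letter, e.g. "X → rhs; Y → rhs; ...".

A->B, B->AC, C->D, D->DC

  step 2 ⇒ step 3: ACACDCD ⇒ B·D·B·D·DC·D·DC
    A ↦ B
    C ↦ D
    D ↦ DC
  step 1 ⇒ step 2: BBDC ⇒ AC·AC·DC·D
    B ↦ AC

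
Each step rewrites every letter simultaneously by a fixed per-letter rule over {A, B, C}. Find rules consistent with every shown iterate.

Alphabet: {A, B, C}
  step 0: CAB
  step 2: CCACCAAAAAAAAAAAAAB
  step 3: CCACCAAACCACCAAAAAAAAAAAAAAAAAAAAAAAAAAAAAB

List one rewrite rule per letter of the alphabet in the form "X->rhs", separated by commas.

  step 2 ⇒ step 3: CCACCAAAAAAAAAAAAAB ⇒ CCA·CCA·AA·CCA·CCA·AA·AA·AA·AA·AA·AA·AA·AA·AA·AA·AA·AA·AA·AAB
    A ↦ AA
    B ↦ AAB
    C ↦ CCA

A->AA, B->AAB, C->CCA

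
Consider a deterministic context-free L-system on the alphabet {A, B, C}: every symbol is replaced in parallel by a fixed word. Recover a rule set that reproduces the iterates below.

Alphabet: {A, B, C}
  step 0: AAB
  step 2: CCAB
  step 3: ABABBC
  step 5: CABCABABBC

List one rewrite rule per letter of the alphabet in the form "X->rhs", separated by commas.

A->B, B->C, C->AB

  step 2 ⇒ step 3: CCAB ⇒ AB·AB·B·C
    A ↦ B
    B ↦ C
    C ↦ AB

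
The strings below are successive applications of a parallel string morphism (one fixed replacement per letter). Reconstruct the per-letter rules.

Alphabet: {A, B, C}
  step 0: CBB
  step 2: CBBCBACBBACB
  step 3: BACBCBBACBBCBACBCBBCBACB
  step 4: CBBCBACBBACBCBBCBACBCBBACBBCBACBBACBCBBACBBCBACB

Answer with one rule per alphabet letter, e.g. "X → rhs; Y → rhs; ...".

  step 3 ⇒ step 4: BACBCBBACBBCBACBCBBCBACB ⇒ CB·BC·BA·CB·BA·CB·CB·BC·BA·CB·CB·BA·CB·BC·BA·CB·BA·CB·CB·BA·CB·BC·BA·CB
    A ↦ BC
    B ↦ CB
    C ↦ BA

A->BC, B->CB, C->BA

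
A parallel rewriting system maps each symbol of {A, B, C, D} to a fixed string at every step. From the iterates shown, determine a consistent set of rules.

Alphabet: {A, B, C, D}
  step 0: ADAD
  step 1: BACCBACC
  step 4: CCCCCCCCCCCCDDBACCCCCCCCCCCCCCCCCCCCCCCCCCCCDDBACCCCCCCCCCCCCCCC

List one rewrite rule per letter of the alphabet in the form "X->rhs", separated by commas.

A->BA, B->DD, C->CC, D->CC

  step 0 ⇒ step 1: ADAD ⇒ BA·CC·BA·CC
    A ↦ BA
    D ↦ CC
    B ↦ DD  (constrained at step 1)
    C ↦ CC  (constrained at step 1)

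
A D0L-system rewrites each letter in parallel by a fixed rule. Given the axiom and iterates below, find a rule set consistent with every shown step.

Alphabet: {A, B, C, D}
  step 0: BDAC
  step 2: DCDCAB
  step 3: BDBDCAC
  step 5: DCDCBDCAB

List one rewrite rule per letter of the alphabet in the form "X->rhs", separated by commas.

  step 2 ⇒ step 3: DCDCAB ⇒ B·D·B·D·CA·C
    A ↦ CA
    B ↦ C
    C ↦ D
    D ↦ B

A->CA, B->C, C->D, D->B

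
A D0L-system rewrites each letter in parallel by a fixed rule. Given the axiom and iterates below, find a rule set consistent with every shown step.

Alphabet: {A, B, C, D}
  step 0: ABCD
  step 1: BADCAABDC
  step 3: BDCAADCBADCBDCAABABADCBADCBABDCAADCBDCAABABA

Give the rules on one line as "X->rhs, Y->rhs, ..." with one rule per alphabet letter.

  step 0 ⇒ step 1: ABCD ⇒ BA·DC·AA·BDC
    A ↦ BA
    B ↦ DC
    C ↦ AA
    D ↦ BDC

A->BA, B->DC, C->AA, D->BDC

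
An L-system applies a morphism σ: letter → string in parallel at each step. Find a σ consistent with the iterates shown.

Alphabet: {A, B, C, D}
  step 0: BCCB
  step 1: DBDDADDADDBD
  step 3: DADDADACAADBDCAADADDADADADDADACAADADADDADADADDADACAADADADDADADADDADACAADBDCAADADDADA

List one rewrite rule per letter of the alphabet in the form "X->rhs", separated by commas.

  step 0 ⇒ step 1: BCCB ⇒ DBD·DAD·DAD·DBD
    B ↦ DBD
    C ↦ DAD
    A ↦ DA  (constrained at step 1)
    D ↦ CAA  (constrained at step 1)

A->DA, B->DBD, C->DAD, D->CAA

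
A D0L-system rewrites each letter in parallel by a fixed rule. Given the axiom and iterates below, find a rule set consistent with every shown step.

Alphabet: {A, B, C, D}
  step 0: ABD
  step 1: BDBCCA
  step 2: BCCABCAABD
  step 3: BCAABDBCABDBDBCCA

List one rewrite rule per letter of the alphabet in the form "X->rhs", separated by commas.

  step 2 ⇒ step 3: BCCABCAABD ⇒ BC·A·A·BD·BC·A·BD·BD·BC·CA
    A ↦ BD
    B ↦ BC
    C ↦ A
    D ↦ CA

A->BD, B->BC, C->A, D->CA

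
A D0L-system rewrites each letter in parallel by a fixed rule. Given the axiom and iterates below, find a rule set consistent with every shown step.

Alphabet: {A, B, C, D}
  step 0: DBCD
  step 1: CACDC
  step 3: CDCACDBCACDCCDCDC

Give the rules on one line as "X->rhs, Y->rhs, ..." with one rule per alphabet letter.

A->BCA, B->A, C->CD, D->C

  step 0 ⇒ step 1: DBCD ⇒ C·A·CD·C
    B ↦ A
    C ↦ CD
    D ↦ C
    A ↦ BCA  (constrained at step 1)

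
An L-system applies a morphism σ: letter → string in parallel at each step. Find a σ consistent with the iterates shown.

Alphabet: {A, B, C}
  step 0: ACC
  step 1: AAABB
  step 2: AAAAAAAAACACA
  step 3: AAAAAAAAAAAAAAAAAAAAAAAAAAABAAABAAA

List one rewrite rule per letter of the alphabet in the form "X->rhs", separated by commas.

A->AAA, B->CA, C->B

  step 2 ⇒ step 3: AAAAAAAAACACA ⇒ AAA·AAA·AAA·AAA·AAA·AAA·AAA·AAA·AAA·B·AAA·B·AAA
    A ↦ AAA
    C ↦ B
  step 1 ⇒ step 2: AAABB ⇒ AAA·AAA·AAA·CA·CA
    B ↦ CA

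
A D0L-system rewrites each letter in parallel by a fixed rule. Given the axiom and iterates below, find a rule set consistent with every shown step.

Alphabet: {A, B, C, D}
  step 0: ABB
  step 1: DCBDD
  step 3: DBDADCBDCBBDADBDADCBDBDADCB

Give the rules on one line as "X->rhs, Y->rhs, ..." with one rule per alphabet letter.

A->DCB, B->D, C->A, D->BDA

  step 0 ⇒ step 1: ABB ⇒ DCB·D·D
    A ↦ DCB
    B ↦ D
    C ↦ A  (constrained at step 1)
    D ↦ BDA  (constrained at step 1)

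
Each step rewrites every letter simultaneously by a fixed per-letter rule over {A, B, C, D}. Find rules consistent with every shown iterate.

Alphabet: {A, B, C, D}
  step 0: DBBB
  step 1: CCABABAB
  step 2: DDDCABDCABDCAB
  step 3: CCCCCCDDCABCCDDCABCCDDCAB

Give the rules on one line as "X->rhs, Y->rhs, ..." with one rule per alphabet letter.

A->DC, B->AB, C->D, D->CC

  step 2 ⇒ step 3: DDDCABDCABDCAB ⇒ CC·CC·CC·D·DC·AB·CC·D·DC·AB·CC·D·DC·AB
    A ↦ DC
    B ↦ AB
    C ↦ D
    D ↦ CC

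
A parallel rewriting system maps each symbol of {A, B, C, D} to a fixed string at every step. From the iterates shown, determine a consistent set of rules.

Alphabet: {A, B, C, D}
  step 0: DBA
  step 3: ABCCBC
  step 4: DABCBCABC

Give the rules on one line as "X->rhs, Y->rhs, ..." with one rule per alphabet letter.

  step 3 ⇒ step 4: ABCCBC ⇒ D·A·BC·BC·A·BC
    A ↦ D
    B ↦ A
    C ↦ BC
    D ↦ C  (constrained at step 0)

A->D, B->A, C->BC, D->C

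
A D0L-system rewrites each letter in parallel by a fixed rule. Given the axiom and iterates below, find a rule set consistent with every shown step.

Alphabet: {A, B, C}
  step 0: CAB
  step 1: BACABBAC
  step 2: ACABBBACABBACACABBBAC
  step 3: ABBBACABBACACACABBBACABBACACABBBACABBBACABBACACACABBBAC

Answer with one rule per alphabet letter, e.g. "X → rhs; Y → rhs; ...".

  step 2 ⇒ step 3: ACABBBACABBACACABBBAC ⇒ ABB·BAC·ABB·AC·AC·AC·ABB·BAC·ABB·AC·AC·ABB·BAC·ABB·BAC·ABB·AC·AC·AC·ABB·BAC
    A ↦ ABB
    B ↦ AC
    C ↦ BAC

A->ABB, B->AC, C->BAC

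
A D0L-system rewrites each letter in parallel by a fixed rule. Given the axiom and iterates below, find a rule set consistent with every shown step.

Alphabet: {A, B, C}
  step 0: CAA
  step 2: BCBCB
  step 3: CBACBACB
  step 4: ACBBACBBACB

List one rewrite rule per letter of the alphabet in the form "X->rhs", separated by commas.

  step 3 ⇒ step 4: CBACBACB ⇒ A·CB·B·A·CB·B·A·CB
    A ↦ B
    B ↦ CB
    C ↦ A

A->B, B->CB, C->A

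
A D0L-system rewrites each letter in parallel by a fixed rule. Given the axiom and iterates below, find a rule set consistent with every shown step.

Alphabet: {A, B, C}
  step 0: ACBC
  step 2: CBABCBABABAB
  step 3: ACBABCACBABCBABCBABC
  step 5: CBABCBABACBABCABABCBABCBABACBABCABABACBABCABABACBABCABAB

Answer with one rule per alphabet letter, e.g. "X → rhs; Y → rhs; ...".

A->BAB, B->C, C->A

  step 2 ⇒ step 3: CBABCBABABAB ⇒ A·C·BAB·C·A·C·BAB·C·BAB·C·BAB·C
    A ↦ BAB
    B ↦ C
    C ↦ A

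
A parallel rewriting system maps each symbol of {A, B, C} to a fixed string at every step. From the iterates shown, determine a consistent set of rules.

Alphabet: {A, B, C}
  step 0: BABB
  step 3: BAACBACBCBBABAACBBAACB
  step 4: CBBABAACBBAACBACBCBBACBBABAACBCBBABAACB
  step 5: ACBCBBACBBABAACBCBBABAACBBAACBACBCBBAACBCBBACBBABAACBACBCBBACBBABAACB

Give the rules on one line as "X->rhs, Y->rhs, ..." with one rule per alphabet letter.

  step 4 ⇒ step 5: CBBABAACBBAACBACBCBBACBBABAACBCBBABAACB ⇒ A·CB·CB·BA·CB·BA·BA·A·CB·CB·BA·BA·A·CB·BA·A·CB·A·CB·CB·BA·A·CB·CB·BA·CB·BA·BA·A·CB·A·CB·CB·BA·CB·BA·BA·A·CB
    A ↦ BA
    B ↦ CB
    C ↦ A

A->BA, B->CB, C->A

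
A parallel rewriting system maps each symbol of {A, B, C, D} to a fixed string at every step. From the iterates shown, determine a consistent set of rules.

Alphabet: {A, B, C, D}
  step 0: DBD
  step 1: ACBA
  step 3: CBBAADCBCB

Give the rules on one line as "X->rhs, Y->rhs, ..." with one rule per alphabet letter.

A->B, B->CB, C->AD, D->A

  step 0 ⇒ step 1: DBD ⇒ A·CB·A
    B ↦ CB
    D ↦ A
    A ↦ B  (constrained at step 1)
    C ↦ AD  (constrained at step 1)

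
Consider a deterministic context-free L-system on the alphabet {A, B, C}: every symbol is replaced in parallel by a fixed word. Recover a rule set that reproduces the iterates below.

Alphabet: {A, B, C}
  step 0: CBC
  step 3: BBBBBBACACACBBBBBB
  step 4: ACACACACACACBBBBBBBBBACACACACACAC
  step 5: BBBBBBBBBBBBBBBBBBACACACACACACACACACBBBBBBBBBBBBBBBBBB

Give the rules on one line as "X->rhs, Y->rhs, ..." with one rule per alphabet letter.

A->B, B->AC, C->BB

  step 4 ⇒ step 5: ACACACACACACBBBBBBBBBACACACACACAC ⇒ B·BB·B·BB·B·BB·B·BB·B·BB·B·BB·AC·AC·AC·AC·AC·AC·AC·AC·AC·B·BB·B·BB·B·BB·B·BB·B·BB·B·BB
    A ↦ B
    B ↦ AC
    C ↦ BB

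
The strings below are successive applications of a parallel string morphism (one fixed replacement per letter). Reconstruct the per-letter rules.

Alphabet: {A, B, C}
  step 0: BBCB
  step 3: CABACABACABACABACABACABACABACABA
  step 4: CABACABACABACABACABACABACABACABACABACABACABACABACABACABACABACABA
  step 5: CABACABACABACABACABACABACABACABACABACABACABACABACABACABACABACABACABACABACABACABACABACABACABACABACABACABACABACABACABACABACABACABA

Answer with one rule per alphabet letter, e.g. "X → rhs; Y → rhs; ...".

  step 4 ⇒ step 5: CABACABACABACABACABACABACABACABACABACABACABACABACABACABACABACABA ⇒ CA·BA·CA·BA·CA·BA·CA·BA·CA·BA·CA·BA·CA·BA·CA·BA·CA·BA·CA·BA·CA·BA·CA·BA·CA·BA·CA·BA·CA·BA·CA·BA·CA·BA·CA·BA·CA·BA·CA·BA·CA·BA·CA·BA·CA·BA·CA·BA·CA·BA·CA·BA·CA·BA·CA·BA·CA·BA·CA·BA·CA·BA·CA·BA
    A ↦ BA
    B ↦ CA
    C ↦ CA

A->BA, B->CA, C->CA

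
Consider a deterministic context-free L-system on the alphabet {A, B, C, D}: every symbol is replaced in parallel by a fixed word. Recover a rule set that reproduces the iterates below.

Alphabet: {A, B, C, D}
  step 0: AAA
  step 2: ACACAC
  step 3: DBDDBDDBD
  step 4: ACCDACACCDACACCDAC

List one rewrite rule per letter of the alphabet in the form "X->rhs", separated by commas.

A->D, B->CD, C->BD, D->AC

  step 3 ⇒ step 4: DBDDBDDBD ⇒ AC·CD·AC·AC·CD·AC·AC·CD·AC
    B ↦ CD
    D ↦ AC
  step 2 ⇒ step 3: ACACAC ⇒ D·BD·D·BD·D·BD
    A ↦ D
  step 2 ⇒ step 3: ACACAC ⇒ D·BD·D·BD·D·BD
    C ↦ BD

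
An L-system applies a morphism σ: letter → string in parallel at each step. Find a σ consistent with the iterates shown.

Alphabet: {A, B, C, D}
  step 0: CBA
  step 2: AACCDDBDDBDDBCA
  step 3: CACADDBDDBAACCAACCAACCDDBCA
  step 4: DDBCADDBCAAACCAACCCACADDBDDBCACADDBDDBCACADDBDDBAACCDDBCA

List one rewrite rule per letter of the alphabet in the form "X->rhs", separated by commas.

A->CA, B->CC, C->DDB, D->A

  step 3 ⇒ step 4: CACADDBDDBAACCAACCAACCDDBCA ⇒ DDB·CA·DDB·CA·A·A·CC·A·A·CC·CA·CA·DDB·DDB·CA·CA·DDB·DDB·CA·CA·DDB·DDB·A·A·CC·DDB·CA
    A ↦ CA
    B ↦ CC
    C ↦ DDB
    D ↦ A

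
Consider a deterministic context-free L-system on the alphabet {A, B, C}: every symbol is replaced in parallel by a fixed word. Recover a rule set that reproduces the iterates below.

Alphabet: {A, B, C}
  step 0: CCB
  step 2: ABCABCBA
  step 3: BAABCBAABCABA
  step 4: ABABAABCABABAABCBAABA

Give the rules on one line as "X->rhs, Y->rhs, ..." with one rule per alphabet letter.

  step 3 ⇒ step 4: BAABCBAABCABA ⇒ A·BA·BA·A·BC·A·BA·BA·A·BC·BA·A·BA
    A ↦ BA
    B ↦ A
    C ↦ BC

A->BA, B->A, C->BC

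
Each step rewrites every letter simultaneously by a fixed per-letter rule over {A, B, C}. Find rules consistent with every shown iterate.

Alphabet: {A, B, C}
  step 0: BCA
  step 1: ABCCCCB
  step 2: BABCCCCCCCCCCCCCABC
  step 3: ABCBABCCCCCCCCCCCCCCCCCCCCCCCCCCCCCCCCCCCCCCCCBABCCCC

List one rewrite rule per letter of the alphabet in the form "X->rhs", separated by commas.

  step 2 ⇒ step 3: BABCCCCCCCCCCCCCABC ⇒ ABC·B·ABC·CCC·CCC·CCC·CCC·CCC·CCC·CCC·CCC·CCC·CCC·CCC·CCC·CCC·B·ABC·CCC
    A ↦ B
    B ↦ ABC
    C ↦ CCC

A->B, B->ABC, C->CCC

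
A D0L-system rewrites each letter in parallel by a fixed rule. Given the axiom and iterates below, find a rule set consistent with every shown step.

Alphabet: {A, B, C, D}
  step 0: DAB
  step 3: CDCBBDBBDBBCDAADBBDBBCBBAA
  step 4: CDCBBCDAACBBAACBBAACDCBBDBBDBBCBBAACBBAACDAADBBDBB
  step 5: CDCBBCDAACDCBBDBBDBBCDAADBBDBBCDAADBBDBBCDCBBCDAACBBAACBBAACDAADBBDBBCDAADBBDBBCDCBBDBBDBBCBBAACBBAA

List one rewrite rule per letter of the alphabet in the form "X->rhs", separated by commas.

A->DBB, B->A, C->CD, D->CBB

  step 4 ⇒ step 5: CDCBBCDAACBBAACBBAACDCBBDBBDBBCBBAACBBAACDAADBBDBB ⇒ CD·CBB·CD·A·A·CD·CBB·DBB·DBB·CD·A·A·DBB·DBB·CD·A·A·DBB·DBB·CD·CBB·CD·A·A·CBB·A·A·CBB·A·A·CD·A·A·DBB·DBB·CD·A·A·DBB·DBB·CD·CBB·DBB·DBB·CBB·A·A·CBB·A·A
    A ↦ DBB
    B ↦ A
    C ↦ CD
    D ↦ CBB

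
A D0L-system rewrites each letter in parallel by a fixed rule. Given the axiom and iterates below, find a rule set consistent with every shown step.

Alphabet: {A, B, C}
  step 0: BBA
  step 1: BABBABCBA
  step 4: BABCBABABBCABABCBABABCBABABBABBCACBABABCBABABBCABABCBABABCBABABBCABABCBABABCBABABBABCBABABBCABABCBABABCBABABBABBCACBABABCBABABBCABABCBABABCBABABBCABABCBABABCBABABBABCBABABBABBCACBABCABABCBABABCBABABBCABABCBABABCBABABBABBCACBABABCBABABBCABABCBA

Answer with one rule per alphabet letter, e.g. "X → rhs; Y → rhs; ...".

  step 0 ⇒ step 1: BBA ⇒ BAB·BAB·CBA
    A ↦ CBA
    B ↦ BAB
    C ↦ BCA  (constrained at step 1)

A->CBA, B->BAB, C->BCA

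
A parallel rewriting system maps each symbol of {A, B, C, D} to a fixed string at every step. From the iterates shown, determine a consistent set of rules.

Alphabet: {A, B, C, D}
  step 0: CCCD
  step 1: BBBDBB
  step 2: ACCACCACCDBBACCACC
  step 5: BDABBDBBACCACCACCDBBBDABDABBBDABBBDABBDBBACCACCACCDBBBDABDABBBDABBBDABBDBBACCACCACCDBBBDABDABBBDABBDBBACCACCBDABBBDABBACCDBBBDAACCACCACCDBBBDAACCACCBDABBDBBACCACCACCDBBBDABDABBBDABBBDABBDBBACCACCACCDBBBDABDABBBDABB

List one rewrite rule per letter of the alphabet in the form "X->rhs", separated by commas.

  step 1 ⇒ step 2: BBBDBB ⇒ ACC·ACC·ACC·DBB·ACC·ACC
    B ↦ ACC
    D ↦ DBB
    A ↦ BDA  (constrained at step 2)
  step 0 ⇒ step 1: CCCD ⇒ B·B·B·DBB
    C ↦ B

A->BDA, B->ACC, C->B, D->DBB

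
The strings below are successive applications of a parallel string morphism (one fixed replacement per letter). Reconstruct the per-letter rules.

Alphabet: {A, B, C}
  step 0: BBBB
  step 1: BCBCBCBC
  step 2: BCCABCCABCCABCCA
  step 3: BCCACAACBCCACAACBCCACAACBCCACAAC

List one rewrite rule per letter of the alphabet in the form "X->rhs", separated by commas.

  step 2 ⇒ step 3: BCCABCCABCCABCCA ⇒ BC·CA·CA·AC·BC·CA·CA·AC·BC·CA·CA·AC·BC·CA·CA·AC
    A ↦ AC
    B ↦ BC
    C ↦ CA

A->AC, B->BC, C->CA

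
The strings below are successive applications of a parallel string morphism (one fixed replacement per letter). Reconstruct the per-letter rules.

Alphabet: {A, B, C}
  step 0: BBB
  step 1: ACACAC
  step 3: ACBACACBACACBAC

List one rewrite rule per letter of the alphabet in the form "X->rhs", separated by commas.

A->AC, B->AC, C->B

  step 0 ⇒ step 1: BBB ⇒ AC·AC·AC
    B ↦ AC
    A ↦ AC  (constrained at step 1)
    C ↦ B  (constrained at step 1)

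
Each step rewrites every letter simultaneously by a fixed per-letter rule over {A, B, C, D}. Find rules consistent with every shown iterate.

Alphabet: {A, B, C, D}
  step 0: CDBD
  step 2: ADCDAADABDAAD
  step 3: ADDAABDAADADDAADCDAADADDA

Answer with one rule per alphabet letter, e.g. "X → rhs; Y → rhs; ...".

  step 2 ⇒ step 3: ADCDAADABDAAD ⇒ AD·DA·AB·DA·AD·AD·DA·AD·C·DA·AD·AD·DA
    A ↦ AD
    B ↦ C
    C ↦ AB
    D ↦ DA

A->AD, B->C, C->AB, D->DA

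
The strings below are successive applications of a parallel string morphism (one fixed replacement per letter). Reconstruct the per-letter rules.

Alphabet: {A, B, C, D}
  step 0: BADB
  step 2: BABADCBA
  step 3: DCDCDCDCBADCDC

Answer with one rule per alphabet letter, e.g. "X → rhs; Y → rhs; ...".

A->DC, B->DC, C->A, D->B

  step 2 ⇒ step 3: BABADCBA ⇒ DC·DC·DC·DC·B·A·DC·DC
    A ↦ DC
    B ↦ DC
    C ↦ A
    D ↦ B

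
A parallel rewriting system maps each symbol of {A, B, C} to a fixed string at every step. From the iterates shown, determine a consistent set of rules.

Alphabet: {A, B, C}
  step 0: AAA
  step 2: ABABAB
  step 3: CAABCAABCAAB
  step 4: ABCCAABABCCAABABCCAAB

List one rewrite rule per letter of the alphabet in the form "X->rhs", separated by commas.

A->C, B->AAB, C->AB

  step 3 ⇒ step 4: CAABCAABCAAB ⇒ AB·C·C·AAB·AB·C·C·AAB·AB·C·C·AAB
    A ↦ C
    B ↦ AAB
    C ↦ AB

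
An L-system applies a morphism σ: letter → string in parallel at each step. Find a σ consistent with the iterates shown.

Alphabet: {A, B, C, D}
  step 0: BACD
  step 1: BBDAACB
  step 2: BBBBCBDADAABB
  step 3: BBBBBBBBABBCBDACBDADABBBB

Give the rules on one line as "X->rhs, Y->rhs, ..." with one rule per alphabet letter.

  step 2 ⇒ step 3: BBBBCBDADAABB ⇒ BB·BB·BB·BB·A·BB·CB·DA·CB·DA·DA·BB·BB
    A ↦ DA
    B ↦ BB
    C ↦ A
    D ↦ CB

A->DA, B->BB, C->A, D->CB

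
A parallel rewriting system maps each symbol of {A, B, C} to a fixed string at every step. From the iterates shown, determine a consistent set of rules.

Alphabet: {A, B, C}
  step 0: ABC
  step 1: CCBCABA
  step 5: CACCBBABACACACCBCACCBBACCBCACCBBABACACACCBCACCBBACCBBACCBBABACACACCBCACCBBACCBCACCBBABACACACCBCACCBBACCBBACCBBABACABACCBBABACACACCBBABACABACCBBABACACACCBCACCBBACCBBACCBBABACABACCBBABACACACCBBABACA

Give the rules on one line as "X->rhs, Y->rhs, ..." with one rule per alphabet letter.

  step 0 ⇒ step 1: ABC ⇒ CCB·CA·BA
    A ↦ CCB
    B ↦ CA
    C ↦ BA

A->CCB, B->CA, C->BA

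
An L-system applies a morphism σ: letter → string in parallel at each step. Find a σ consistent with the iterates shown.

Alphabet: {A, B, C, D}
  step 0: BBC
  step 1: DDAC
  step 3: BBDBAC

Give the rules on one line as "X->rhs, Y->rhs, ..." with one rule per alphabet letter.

A->B, B->D, C->AC, D->A

  step 0 ⇒ step 1: BBC ⇒ D·D·AC
    B ↦ D
    C ↦ AC
    A ↦ B  (constrained at step 1)
    D ↦ A  (constrained at step 1)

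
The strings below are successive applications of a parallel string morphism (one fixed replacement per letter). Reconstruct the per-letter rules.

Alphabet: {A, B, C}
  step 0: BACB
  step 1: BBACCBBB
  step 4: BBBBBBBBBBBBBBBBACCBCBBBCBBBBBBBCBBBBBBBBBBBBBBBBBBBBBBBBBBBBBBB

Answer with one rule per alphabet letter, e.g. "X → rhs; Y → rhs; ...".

A->AC, B->BB, C->CB

  step 0 ⇒ step 1: BACB ⇒ BB·AC·CB·BB
    A ↦ AC
    B ↦ BB
    C ↦ CB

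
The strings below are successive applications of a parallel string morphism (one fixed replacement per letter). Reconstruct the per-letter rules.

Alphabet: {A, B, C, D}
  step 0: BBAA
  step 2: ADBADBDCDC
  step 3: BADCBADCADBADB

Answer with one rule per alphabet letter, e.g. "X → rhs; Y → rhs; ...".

A->B, B->DC, C->DB, D->A

  step 2 ⇒ step 3: ADBADBDCDC ⇒ B·A·DC·B·A·DC·A·DB·A·DB
    A ↦ B
    B ↦ DC
    C ↦ DB
    D ↦ A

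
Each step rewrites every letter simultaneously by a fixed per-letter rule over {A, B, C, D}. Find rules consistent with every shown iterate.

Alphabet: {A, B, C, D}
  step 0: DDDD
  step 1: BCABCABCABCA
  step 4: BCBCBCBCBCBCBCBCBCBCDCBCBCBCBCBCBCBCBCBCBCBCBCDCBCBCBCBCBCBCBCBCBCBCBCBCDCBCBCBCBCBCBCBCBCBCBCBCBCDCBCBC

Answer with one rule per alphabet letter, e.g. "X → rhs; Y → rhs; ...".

A->DC, B->BC, C->BC, D->BCA

  step 0 ⇒ step 1: DDDD ⇒ BCA·BCA·BCA·BCA
    D ↦ BCA
    A ↦ DC  (constrained at step 1)
    B ↦ BC  (constrained at step 1)
    C ↦ BC  (constrained at step 1)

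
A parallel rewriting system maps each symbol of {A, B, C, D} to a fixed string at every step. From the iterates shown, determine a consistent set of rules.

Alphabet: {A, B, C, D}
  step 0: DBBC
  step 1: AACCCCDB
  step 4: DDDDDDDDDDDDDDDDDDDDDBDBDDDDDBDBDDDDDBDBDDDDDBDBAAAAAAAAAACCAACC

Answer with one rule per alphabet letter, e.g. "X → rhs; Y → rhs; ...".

A->DD, B->CC, C->DB, D->AA

  step 0 ⇒ step 1: DBBC ⇒ AA·CC·CC·DB
    B ↦ CC
    C ↦ DB
    D ↦ AA
    A ↦ DD  (constrained at step 1)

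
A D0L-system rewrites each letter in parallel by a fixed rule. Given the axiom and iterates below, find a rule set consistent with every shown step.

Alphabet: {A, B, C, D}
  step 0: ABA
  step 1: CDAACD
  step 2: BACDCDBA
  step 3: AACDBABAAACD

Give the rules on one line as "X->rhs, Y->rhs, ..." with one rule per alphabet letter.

  step 2 ⇒ step 3: BACDCDBA ⇒ AA·CD·B·A·B·A·AA·CD
    A ↦ CD
    B ↦ AA
    C ↦ B
    D ↦ A

A->CD, B->AA, C->B, D->A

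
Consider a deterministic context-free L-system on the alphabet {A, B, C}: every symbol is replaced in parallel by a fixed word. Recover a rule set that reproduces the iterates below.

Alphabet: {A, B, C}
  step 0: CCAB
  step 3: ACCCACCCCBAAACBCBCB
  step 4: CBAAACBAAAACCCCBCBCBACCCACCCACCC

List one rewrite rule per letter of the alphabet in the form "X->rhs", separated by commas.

  step 3 ⇒ step 4: ACCCACCCCBAAACBCBCB ⇒ CB·A·A·A·CB·A·A·A·A·CCC·CB·CB·CB·A·CCC·A·CCC·A·CCC
    A ↦ CB
    B ↦ CCC
    C ↦ A

A->CB, B->CCC, C->A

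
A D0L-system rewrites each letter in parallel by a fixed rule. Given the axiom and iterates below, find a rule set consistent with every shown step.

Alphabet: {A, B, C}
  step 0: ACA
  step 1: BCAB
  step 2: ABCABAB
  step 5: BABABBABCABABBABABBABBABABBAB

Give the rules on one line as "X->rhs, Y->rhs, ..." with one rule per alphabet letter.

  step 1 ⇒ step 2: BCAB ⇒ AB·CA·B·AB
    A ↦ B
    B ↦ AB
    C ↦ CA

A->B, B->AB, C->CA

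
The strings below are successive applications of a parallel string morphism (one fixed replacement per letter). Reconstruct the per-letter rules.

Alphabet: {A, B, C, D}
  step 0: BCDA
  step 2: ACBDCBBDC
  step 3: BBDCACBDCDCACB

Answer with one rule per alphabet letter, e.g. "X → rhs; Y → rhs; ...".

A->B, B->DC, C->B, D->AC

  step 2 ⇒ step 3: ACBDCBBDC ⇒ B·B·DC·AC·B·DC·DC·AC·B
    A ↦ B
    B ↦ DC
    C ↦ B
    D ↦ AC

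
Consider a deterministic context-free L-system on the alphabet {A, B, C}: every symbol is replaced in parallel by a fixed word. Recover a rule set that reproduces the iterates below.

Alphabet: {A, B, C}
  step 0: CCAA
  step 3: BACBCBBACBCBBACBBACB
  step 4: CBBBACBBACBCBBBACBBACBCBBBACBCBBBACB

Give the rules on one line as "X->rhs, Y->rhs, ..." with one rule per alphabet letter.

A->B, B->CB, C->BA

  step 3 ⇒ step 4: BACBCBBACBCBBACBBACB ⇒ CB·B·BA·CB·BA·CB·CB·B·BA·CB·BA·CB·CB·B·BA·CB·CB·B·BA·CB
    A ↦ B
    B ↦ CB
    C ↦ BA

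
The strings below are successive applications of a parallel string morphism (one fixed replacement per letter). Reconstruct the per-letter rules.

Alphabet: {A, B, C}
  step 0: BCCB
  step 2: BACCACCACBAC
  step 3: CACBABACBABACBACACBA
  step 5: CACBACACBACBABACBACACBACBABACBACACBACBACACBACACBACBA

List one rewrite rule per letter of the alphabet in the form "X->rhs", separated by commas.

A->C, B->CA, C->BA

  step 2 ⇒ step 3: BACCACCACBAC ⇒ CA·C·BA·BA·C·BA·BA·C·BA·CA·C·BA
    A ↦ C
    B ↦ CA
    C ↦ BA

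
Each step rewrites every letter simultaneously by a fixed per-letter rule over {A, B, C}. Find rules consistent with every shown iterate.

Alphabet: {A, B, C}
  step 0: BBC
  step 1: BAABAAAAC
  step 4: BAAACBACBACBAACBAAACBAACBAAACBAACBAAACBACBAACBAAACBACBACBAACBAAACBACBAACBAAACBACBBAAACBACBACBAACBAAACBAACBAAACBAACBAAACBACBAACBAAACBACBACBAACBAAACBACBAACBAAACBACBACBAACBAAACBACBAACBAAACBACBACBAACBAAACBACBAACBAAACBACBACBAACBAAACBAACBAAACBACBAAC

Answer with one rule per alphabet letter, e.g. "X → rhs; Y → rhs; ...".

  step 0 ⇒ step 1: BBC ⇒ BAA·BAA·AAC
    B ↦ BAA
    C ↦ AAC
    A ↦ ACB  (constrained at step 1)

A->ACB, B->BAA, C->AAC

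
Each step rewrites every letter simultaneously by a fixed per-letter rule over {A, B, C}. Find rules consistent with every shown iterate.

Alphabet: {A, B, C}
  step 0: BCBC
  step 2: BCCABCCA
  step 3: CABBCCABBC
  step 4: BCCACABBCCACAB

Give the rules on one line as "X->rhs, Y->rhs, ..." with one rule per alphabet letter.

  step 3 ⇒ step 4: CABBCCABBC ⇒ B·C·CA·CA·B·B·C·CA·CA·B
    A ↦ C
    B ↦ CA
    C ↦ B

A->C, B->CA, C->B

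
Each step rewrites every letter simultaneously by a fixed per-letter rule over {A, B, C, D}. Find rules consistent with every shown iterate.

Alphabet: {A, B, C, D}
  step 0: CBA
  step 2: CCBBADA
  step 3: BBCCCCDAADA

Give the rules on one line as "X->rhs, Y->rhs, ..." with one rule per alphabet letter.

  step 2 ⇒ step 3: CCBBADA ⇒ B·B·CC·CC·DA·A·DA
    A ↦ DA
    B ↦ CC
    C ↦ B
    D ↦ A

A->DA, B->CC, C->B, D->A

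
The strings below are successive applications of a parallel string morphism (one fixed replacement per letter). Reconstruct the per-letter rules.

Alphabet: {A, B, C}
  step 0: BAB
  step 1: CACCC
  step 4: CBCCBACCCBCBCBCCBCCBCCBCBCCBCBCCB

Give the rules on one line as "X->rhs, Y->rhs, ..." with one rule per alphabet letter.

A->ACC, B->C, C->CB

  step 0 ⇒ step 1: BAB ⇒ C·ACC·C
    A ↦ ACC
    B ↦ C
    C ↦ CB  (constrained at step 1)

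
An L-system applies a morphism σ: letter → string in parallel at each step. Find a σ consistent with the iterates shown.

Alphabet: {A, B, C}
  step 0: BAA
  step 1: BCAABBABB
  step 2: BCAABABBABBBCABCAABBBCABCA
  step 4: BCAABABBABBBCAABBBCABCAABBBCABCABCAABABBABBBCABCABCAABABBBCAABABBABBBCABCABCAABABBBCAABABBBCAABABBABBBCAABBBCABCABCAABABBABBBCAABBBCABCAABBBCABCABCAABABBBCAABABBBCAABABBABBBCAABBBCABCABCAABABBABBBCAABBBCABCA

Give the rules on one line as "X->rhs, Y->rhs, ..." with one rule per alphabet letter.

A->ABB, B->BCA, C->AB

  step 1 ⇒ step 2: BCAABBABB ⇒ BCA·AB·ABB·ABB·BCA·BCA·ABB·BCA·BCA
    A ↦ ABB
    B ↦ BCA
    C ↦ AB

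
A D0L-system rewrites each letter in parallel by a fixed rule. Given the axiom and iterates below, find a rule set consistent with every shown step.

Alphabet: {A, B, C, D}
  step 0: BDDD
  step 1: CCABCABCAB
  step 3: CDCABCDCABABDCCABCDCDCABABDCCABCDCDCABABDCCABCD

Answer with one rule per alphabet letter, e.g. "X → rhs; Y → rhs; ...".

  step 0 ⇒ step 1: BDDD ⇒ C·CAB·CAB·CAB
    B ↦ C
    D ↦ CAB
    A ↦ ABD  (constrained at step 1)
    C ↦ CD  (constrained at step 1)

A->ABD, B->C, C->CD, D->CAB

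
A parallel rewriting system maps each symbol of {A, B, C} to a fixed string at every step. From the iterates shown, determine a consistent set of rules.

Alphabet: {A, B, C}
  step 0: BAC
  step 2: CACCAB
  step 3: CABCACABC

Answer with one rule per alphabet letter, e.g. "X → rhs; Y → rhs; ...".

  step 2 ⇒ step 3: CACCAB ⇒ CA·B·CA·CA·B·C
    A ↦ B
    B ↦ C
    C ↦ CA

A->B, B->C, C->CA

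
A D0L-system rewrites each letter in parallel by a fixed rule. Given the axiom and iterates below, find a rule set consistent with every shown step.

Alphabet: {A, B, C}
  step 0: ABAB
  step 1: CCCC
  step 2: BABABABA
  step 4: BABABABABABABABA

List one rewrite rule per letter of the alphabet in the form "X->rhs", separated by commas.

A->C, B->C, C->BA

  step 1 ⇒ step 2: CCCC ⇒ BA·BA·BA·BA
    C ↦ BA
  step 0 ⇒ step 1: ABAB ⇒ C·C·C·C
    A ↦ C
  step 0 ⇒ step 1: ABAB ⇒ C·C·C·C
    B ↦ C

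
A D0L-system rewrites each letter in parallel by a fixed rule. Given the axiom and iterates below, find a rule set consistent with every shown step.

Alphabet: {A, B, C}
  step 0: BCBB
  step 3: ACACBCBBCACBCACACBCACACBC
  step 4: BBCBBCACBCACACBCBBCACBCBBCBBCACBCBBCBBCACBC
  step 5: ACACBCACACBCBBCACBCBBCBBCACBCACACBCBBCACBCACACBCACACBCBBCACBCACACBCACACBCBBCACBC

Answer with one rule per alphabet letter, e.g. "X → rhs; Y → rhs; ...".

  step 4 ⇒ step 5: BBCBBCACBCACACBCBBCACBCBBCBBCACBCBBCBBCACBC ⇒ AC·AC·BC·AC·AC·BC·B·BC·AC·BC·B·BC·B·BC·AC·BC·AC·AC·BC·B·BC·AC·BC·AC·AC·BC·AC·AC·BC·B·BC·AC·BC·AC·AC·BC·AC·AC·BC·B·BC·AC·BC
    A ↦ B
    B ↦ AC
    C ↦ BC

A->B, B->AC, C->BC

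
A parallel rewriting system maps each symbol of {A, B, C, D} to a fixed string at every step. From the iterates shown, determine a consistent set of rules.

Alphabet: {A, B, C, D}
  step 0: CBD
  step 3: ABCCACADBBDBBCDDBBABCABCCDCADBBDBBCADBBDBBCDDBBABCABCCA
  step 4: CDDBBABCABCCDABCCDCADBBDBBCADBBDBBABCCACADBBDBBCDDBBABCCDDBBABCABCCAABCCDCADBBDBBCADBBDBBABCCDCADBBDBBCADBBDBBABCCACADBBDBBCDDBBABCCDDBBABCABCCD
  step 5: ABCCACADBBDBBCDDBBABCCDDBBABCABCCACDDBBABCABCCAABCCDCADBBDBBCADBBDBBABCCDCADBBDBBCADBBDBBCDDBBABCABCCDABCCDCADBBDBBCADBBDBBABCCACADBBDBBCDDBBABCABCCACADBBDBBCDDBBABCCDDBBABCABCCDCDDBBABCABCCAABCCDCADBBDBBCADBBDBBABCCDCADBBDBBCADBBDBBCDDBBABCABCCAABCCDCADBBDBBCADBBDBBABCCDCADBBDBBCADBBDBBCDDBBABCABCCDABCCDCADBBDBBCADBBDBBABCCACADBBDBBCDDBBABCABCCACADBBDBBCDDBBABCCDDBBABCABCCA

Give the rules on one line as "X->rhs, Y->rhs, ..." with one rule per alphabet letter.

  step 4 ⇒ step 5: CDDBBABCABCCDABCCDCADBBDBBCADBBDBBABCCACADBBDBBCDDBBABCCDDBBABCABCCAABCCDCADBBDBBCADBBDBBABCCDCADBBDBBCADBBDBBABCCACADBBDBBCDDBBABCCDDBBABCABCCD ⇒ ABC·CA·CA·DBB·DBB·CD·DBB·ABC·CD·DBB·ABC·ABC·CA·CD·DBB·ABC·ABC·CA·ABC·CD·CA·DBB·DBB·CA·DBB·DBB·ABC·CD·CA·DBB·DBB·CA·DBB·DBB·CD·DBB·ABC·ABC·CD·ABC·CD·CA·DBB·DBB·CA·DBB·DBB·ABC·CA·CA·DBB·DBB·CD·DBB·ABC·ABC·CA·CA·DBB·DBB·CD·DBB·ABC·CD·DBB·ABC·ABC·CD·CD·DBB·ABC·ABC·CA·ABC·CD·CA·DBB·DBB·CA·DBB·DBB·ABC·CD·CA·DBB·DBB·CA·DBB·DBB·CD·DBB·ABC·ABC·CA·ABC·CD·CA·DBB·DBB·CA·DBB·DBB·ABC·CD·CA·DBB·DBB·CA·DBB·DBB·CD·DBB·ABC·ABC·CD·ABC·CD·CA·DBB·DBB·CA·DBB·DBB·ABC·CA·CA·DBB·DBB·CD·DBB·ABC·ABC·CA·CA·DBB·DBB·CD·DBB·ABC·CD·DBB·ABC·ABC·CA
    A ↦ CD
    B ↦ DBB
    C ↦ ABC
    D ↦ CA

A->CD, B->DBB, C->ABC, D->CA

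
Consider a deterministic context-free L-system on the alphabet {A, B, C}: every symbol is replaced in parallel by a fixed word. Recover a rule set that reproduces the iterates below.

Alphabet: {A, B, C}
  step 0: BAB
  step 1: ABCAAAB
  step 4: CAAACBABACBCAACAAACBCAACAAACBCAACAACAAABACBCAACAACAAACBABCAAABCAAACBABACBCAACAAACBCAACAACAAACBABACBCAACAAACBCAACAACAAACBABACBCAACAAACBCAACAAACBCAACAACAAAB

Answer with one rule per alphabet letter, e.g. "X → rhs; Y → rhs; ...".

A->CAA, B->AB, C->ACB

  step 0 ⇒ step 1: BAB ⇒ AB·CAA·AB
    A ↦ CAA
    B ↦ AB
    C ↦ ACB  (constrained at step 1)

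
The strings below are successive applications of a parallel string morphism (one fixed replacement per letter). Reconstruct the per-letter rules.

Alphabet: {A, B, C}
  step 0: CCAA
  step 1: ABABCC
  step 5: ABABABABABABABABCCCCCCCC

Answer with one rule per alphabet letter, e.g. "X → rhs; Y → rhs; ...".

A->C, B->C, C->AB

  step 0 ⇒ step 1: CCAA ⇒ AB·AB·C·C
    A ↦ C
    C ↦ AB
    B ↦ C  (constrained at step 1)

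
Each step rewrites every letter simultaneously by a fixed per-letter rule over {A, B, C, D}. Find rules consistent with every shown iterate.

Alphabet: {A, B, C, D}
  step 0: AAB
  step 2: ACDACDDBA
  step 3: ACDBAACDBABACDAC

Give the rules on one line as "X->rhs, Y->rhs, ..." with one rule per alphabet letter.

A->AC, B->CD, C->D, D->BA

  step 2 ⇒ step 3: ACDACDDBA ⇒ AC·D·BA·AC·D·BA·BA·CD·AC
    A ↦ AC
    B ↦ CD
    C ↦ D
    D ↦ BA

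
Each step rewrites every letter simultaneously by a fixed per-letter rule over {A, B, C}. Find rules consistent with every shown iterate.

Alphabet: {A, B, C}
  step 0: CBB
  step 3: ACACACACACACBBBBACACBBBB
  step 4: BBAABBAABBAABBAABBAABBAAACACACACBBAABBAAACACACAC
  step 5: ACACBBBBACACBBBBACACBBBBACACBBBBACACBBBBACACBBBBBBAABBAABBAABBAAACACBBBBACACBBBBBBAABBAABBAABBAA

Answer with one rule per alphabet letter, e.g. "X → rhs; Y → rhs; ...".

A->BB, B->AC, C->AA

  step 4 ⇒ step 5: BBAABBAABBAABBAABBAABBAAACACACACBBAABBAAACACACAC ⇒ AC·AC·BB·BB·AC·AC·BB·BB·AC·AC·BB·BB·AC·AC·BB·BB·AC·AC·BB·BB·AC·AC·BB·BB·BB·AA·BB·AA·BB·AA·BB·AA·AC·AC·BB·BB·AC·AC·BB·BB·BB·AA·BB·AA·BB·AA·BB·AA
    A ↦ BB
    B ↦ AC
    C ↦ AA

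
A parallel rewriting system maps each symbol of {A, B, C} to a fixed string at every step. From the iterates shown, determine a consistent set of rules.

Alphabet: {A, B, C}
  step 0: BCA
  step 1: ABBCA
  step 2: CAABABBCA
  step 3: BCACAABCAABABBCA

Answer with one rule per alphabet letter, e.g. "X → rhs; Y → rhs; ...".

  step 2 ⇒ step 3: CAABABBCA ⇒ B·CA·CA·AB·CA·AB·AB·B·CA
    A ↦ CA
    B ↦ AB
    C ↦ B

A->CA, B->AB, C->B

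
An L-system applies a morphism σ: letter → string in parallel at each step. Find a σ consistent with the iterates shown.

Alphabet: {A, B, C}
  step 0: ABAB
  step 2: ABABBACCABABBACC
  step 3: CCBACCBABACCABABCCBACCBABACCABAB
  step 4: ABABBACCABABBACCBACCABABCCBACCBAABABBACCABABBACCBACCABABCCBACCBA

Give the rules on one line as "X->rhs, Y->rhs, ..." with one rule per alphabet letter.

  step 3 ⇒ step 4: CCBACCBABACCABABCCBACCBABACCABAB ⇒ AB·AB·BA·CC·AB·AB·BA·CC·BA·CC·AB·AB·CC·BA·CC·BA·AB·AB·BA·CC·AB·AB·BA·CC·BA·CC·AB·AB·CC·BA·CC·BA
    A ↦ CC
    B ↦ BA
    C ↦ AB

A->CC, B->BA, C->AB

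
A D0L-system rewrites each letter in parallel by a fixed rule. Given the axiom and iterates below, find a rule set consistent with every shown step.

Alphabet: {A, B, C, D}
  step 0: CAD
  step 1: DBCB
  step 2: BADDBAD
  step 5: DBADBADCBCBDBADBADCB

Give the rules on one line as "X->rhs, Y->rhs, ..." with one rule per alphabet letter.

A->C, B->AD, C->DB, D->B

  step 1 ⇒ step 2: DBCB ⇒ B·AD·DB·AD
    B ↦ AD
    C ↦ DB
    D ↦ B
  step 0 ⇒ step 1: CAD ⇒ DB·C·B
    A ↦ C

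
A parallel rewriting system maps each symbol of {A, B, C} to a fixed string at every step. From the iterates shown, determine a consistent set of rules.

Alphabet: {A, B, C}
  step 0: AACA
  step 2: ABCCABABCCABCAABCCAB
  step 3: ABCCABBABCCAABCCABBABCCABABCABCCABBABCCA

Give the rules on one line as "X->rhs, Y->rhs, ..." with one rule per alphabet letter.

A->ABC, B->CA, C->B

  step 2 ⇒ step 3: ABCCABABCCABCAABCCAB ⇒ ABC·CA·B·B·ABC·CA·ABC·CA·B·B·ABC·CA·B·ABC·ABC·CA·B·B·ABC·CA
    A ↦ ABC
    B ↦ CA
    C ↦ B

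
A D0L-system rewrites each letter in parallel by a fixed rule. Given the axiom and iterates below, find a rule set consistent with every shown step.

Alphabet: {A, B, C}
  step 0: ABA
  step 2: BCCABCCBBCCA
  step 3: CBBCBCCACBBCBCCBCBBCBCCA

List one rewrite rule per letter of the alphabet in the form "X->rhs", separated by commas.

A->CA, B->CB, C->BC

  step 2 ⇒ step 3: BCCABCCBBCCA ⇒ CB·BC·BC·CA·CB·BC·BC·CB·CB·BC·BC·CA
    A ↦ CA
    B ↦ CB
    C ↦ BC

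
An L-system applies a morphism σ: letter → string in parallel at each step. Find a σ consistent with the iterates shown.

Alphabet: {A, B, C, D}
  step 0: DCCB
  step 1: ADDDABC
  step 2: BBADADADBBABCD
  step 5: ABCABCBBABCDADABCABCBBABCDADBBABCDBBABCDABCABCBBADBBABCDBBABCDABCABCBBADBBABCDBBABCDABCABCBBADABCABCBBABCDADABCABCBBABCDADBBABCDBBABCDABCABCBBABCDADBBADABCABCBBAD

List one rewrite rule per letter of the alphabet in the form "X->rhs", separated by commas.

  step 1 ⇒ step 2: ADDDABC ⇒ BB·AD·AD·AD·BB·ABC·D
    A ↦ BB
    B ↦ ABC
    C ↦ D
    D ↦ AD

A->BB, B->ABC, C->D, D->AD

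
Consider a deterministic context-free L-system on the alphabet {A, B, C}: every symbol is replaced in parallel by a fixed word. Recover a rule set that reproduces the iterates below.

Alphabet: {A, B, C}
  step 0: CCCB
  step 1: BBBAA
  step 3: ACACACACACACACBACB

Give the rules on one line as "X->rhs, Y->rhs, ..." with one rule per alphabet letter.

  step 0 ⇒ step 1: CCCB ⇒ B·B·B·AA
    B ↦ AA
    C ↦ B
    A ↦ AC  (constrained at step 1)

A->AC, B->AA, C->B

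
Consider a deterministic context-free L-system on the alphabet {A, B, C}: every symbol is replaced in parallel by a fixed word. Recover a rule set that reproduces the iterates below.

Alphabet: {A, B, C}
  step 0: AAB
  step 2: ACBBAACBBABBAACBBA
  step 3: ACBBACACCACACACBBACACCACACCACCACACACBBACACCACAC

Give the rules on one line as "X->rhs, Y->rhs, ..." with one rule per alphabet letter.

  step 2 ⇒ step 3: ACBBAACBBABBAACBBA ⇒ AC·BBA·CAC·CAC·AC·AC·BBA·CAC·CAC·AC·CAC·CAC·AC·AC·BBA·CAC·CAC·AC
    A ↦ AC
    B ↦ CAC
    C ↦ BBA

A->AC, B->CAC, C->BBA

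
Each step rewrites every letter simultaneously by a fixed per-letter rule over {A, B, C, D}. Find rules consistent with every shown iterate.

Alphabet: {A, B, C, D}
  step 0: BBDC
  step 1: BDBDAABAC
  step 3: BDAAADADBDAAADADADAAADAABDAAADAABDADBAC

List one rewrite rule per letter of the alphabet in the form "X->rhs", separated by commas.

A->AD, B->BD, C->BAC, D->AA

  step 0 ⇒ step 1: BBDC ⇒ BD·BD·AA·BAC
    B ↦ BD
    C ↦ BAC
    D ↦ AA
    A ↦ AD  (constrained at step 1)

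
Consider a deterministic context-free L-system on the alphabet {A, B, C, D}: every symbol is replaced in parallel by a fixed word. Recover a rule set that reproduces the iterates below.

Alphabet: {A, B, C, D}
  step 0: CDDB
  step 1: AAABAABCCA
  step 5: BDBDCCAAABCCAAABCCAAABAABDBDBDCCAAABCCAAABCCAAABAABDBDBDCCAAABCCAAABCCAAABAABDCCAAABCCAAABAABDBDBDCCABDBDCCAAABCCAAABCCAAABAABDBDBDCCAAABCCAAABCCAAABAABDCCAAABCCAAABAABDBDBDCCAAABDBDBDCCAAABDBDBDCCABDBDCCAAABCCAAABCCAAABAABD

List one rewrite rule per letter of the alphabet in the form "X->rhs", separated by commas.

A->BD, B->CCA, C->A, D->AAB

  step 0 ⇒ step 1: CDDB ⇒ A·AAB·AAB·CCA
    B ↦ CCA
    C ↦ A
    D ↦ AAB
    A ↦ BD  (constrained at step 1)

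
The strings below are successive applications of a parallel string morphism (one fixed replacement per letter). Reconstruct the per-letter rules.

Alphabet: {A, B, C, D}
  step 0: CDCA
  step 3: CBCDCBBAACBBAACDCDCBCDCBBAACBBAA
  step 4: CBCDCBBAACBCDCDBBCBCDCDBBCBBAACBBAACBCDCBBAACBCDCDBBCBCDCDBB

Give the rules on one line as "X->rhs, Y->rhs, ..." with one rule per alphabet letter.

  step 3 ⇒ step 4: CBCDCBBAACBBAACDCDCBCDCBBAACBBAA ⇒ CB·CD·CB·BAA·CB·CD·CD·B·B·CB·CD·CD·B·B·CB·BAA·CB·BAA·CB·CD·CB·BAA·CB·CD·CD·B·B·CB·CD·CD·B·B
    A ↦ B
    B ↦ CD
    C ↦ CB
    D ↦ BAA

A->B, B->CD, C->CB, D->BAA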